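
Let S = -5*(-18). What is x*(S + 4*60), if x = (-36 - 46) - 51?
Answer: -43890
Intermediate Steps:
x = -133 (x = -82 - 51 = -133)
S = 90
x*(S + 4*60) = -133*(90 + 4*60) = -133*(90 + 240) = -133*330 = -43890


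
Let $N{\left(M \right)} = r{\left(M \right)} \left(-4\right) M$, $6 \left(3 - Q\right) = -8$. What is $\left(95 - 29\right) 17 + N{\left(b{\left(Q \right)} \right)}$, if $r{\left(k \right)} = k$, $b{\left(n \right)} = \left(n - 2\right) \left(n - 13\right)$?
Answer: $- \frac{41614}{81} \approx -513.75$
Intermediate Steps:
$Q = \frac{13}{3}$ ($Q = 3 - - \frac{4}{3} = 3 + \frac{4}{3} = \frac{13}{3} \approx 4.3333$)
$b{\left(n \right)} = \left(-13 + n\right) \left(-2 + n\right)$ ($b{\left(n \right)} = \left(-2 + n\right) \left(-13 + n\right) = \left(-13 + n\right) \left(-2 + n\right)$)
$N{\left(M \right)} = - 4 M^{2}$ ($N{\left(M \right)} = M \left(-4\right) M = - 4 M M = - 4 M^{2}$)
$\left(95 - 29\right) 17 + N{\left(b{\left(Q \right)} \right)} = \left(95 - 29\right) 17 - 4 \left(26 + \left(\frac{13}{3}\right)^{2} - 65\right)^{2} = 66 \cdot 17 - 4 \left(26 + \frac{169}{9} - 65\right)^{2} = 1122 - 4 \left(- \frac{182}{9}\right)^{2} = 1122 - \frac{132496}{81} = - \frac{41614}{81}$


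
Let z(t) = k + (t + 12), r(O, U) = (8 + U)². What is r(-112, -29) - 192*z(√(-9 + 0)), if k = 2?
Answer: -2247 - 576*I ≈ -2247.0 - 576.0*I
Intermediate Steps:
z(t) = 14 + t (z(t) = 2 + (t + 12) = 2 + (12 + t) = 14 + t)
r(-112, -29) - 192*z(√(-9 + 0)) = (8 - 29)² - 192*(14 + √(-9 + 0)) = (-21)² - 192*(14 + √(-9)) = 441 - 192*(14 + 3*I) = 441 + (-2688 - 576*I) = -2247 - 576*I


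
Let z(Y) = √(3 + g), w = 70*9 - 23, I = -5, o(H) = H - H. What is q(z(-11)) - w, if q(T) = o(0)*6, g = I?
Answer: -607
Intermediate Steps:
o(H) = 0
w = 607 (w = 630 - 23 = 607)
g = -5
z(Y) = I*√2 (z(Y) = √(3 - 5) = √(-2) = I*√2)
q(T) = 0 (q(T) = 0*6 = 0)
q(z(-11)) - w = 0 - 1*607 = 0 - 607 = -607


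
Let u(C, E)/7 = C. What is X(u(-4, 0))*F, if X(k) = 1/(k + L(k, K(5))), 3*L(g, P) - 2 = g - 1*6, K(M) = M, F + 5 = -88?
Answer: 279/116 ≈ 2.4052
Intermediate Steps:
F = -93 (F = -5 - 88 = -93)
u(C, E) = 7*C
L(g, P) = -4/3 + g/3 (L(g, P) = 2/3 + (g - 1*6)/3 = 2/3 + (g - 6)/3 = 2/3 + (-6 + g)/3 = 2/3 + (-2 + g/3) = -4/3 + g/3)
X(k) = 1/(-4/3 + 4*k/3) (X(k) = 1/(k + (-4/3 + k/3)) = 1/(-4/3 + 4*k/3))
X(u(-4, 0))*F = (3/(4*(-1 + 7*(-4))))*(-93) = (3/(4*(-1 - 28)))*(-93) = ((3/4)/(-29))*(-93) = ((3/4)*(-1/29))*(-93) = -3/116*(-93) = 279/116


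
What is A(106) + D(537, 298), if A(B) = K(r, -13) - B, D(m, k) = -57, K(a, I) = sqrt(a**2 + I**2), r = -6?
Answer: -163 + sqrt(205) ≈ -148.68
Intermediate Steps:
K(a, I) = sqrt(I**2 + a**2)
A(B) = sqrt(205) - B (A(B) = sqrt((-13)**2 + (-6)**2) - B = sqrt(169 + 36) - B = sqrt(205) - B)
A(106) + D(537, 298) = (sqrt(205) - 1*106) - 57 = (sqrt(205) - 106) - 57 = (-106 + sqrt(205)) - 57 = -163 + sqrt(205)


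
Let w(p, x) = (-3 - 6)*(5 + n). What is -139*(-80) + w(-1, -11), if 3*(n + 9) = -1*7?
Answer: 11177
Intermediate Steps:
n = -34/3 (n = -9 + (-1*7)/3 = -9 + (⅓)*(-7) = -9 - 7/3 = -34/3 ≈ -11.333)
w(p, x) = 57 (w(p, x) = (-3 - 6)*(5 - 34/3) = -9*(-19/3) = 57)
-139*(-80) + w(-1, -11) = -139*(-80) + 57 = 11120 + 57 = 11177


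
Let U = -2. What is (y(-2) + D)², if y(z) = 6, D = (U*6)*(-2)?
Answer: 900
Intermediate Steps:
D = 24 (D = -2*6*(-2) = -12*(-2) = 24)
(y(-2) + D)² = (6 + 24)² = 30² = 900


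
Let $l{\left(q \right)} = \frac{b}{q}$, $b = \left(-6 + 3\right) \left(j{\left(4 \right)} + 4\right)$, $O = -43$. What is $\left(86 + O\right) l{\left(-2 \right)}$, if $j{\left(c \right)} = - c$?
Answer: $0$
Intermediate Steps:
$b = 0$ ($b = \left(-6 + 3\right) \left(\left(-1\right) 4 + 4\right) = - 3 \left(-4 + 4\right) = \left(-3\right) 0 = 0$)
$l{\left(q \right)} = 0$ ($l{\left(q \right)} = \frac{0}{q} = 0$)
$\left(86 + O\right) l{\left(-2 \right)} = \left(86 - 43\right) 0 = 43 \cdot 0 = 0$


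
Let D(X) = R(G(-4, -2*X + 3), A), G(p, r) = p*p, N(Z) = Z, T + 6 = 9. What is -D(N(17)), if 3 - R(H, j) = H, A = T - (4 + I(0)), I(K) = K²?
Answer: 13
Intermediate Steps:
T = 3 (T = -6 + 9 = 3)
G(p, r) = p²
A = -1 (A = 3 - (4 + 0²) = 3 - (4 + 0) = 3 - 1*4 = 3 - 4 = -1)
R(H, j) = 3 - H
D(X) = -13 (D(X) = 3 - 1*(-4)² = 3 - 1*16 = 3 - 16 = -13)
-D(N(17)) = -1*(-13) = 13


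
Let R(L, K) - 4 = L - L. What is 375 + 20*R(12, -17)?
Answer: 455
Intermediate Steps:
R(L, K) = 4 (R(L, K) = 4 + (L - L) = 4 + 0 = 4)
375 + 20*R(12, -17) = 375 + 20*4 = 375 + 80 = 455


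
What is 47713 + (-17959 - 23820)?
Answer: 5934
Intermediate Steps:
47713 + (-17959 - 23820) = 47713 - 41779 = 5934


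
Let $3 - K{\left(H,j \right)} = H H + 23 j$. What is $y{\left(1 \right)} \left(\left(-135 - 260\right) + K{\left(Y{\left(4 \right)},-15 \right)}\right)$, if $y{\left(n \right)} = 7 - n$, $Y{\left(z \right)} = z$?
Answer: $-378$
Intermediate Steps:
$K{\left(H,j \right)} = 3 - H^{2} - 23 j$ ($K{\left(H,j \right)} = 3 - \left(H H + 23 j\right) = 3 - \left(H^{2} + 23 j\right) = 3 - H^{2} - 23 j$)
$y{\left(1 \right)} \left(\left(-135 - 260\right) + K{\left(Y{\left(4 \right)},-15 \right)}\right) = \left(7 - 1\right) \left(\left(-135 - 260\right) - -332\right) = \left(7 - 1\right) \left(-395 + \left(3 - 16 + 345\right)\right) = 6 \left(-395 + \left(3 - 16 + 345\right)\right) = 6 \left(-395 + 332\right) = 6 \left(-63\right) = -378$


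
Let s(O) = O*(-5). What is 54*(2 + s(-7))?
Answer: 1998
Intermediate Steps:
s(O) = -5*O
54*(2 + s(-7)) = 54*(2 - 5*(-7)) = 54*(2 + 35) = 54*37 = 1998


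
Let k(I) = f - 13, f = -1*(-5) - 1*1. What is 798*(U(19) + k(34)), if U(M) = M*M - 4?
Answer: 277704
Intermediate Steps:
f = 4 (f = 5 - 1 = 4)
k(I) = -9 (k(I) = 4 - 13 = -9)
U(M) = -4 + M**2 (U(M) = M**2 - 4 = -4 + M**2)
798*(U(19) + k(34)) = 798*((-4 + 19**2) - 9) = 798*((-4 + 361) - 9) = 798*(357 - 9) = 798*348 = 277704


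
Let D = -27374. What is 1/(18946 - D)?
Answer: 1/46320 ≈ 2.1589e-5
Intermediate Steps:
1/(18946 - D) = 1/(18946 - 1*(-27374)) = 1/(18946 + 27374) = 1/46320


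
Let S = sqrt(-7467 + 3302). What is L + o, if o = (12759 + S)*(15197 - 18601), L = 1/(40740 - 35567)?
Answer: -224671853027/5173 - 23828*I*sqrt(85) ≈ -4.3432e+7 - 2.1968e+5*I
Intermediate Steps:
S = 7*I*sqrt(85) (S = sqrt(-4165) = 7*I*sqrt(85) ≈ 64.537*I)
L = 1/5173 ≈ 0.00019331
o = -43431636 - 23828*I*sqrt(85) (o = (12759 + 7*I*sqrt(85))*(15197 - 18601) = (12759 + 7*I*sqrt(85))*(-3404) = -43431636 - 23828*I*sqrt(85) ≈ -4.3432e+7 - 2.1968e+5*I)
L + o = 1/5173 + (-43431636 - 23828*I*sqrt(85)) = -224671853027/5173 - 23828*I*sqrt(85)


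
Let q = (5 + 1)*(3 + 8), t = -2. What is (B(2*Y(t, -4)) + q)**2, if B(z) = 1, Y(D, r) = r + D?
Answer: 4489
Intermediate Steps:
Y(D, r) = D + r
q = 66 (q = 6*11 = 66)
(B(2*Y(t, -4)) + q)**2 = (1 + 66)**2 = 67**2 = 4489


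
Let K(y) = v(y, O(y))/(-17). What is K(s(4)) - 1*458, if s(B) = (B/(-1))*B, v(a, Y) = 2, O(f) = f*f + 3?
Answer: -7788/17 ≈ -458.12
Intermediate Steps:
O(f) = 3 + f² (O(f) = f² + 3 = 3 + f²)
s(B) = -B² (s(B) = (B*(-1))*B = (-B)*B = -B²)
K(y) = -2/17 (K(y) = 2/(-17) = 2*(-1/17) = -2/17)
K(s(4)) - 1*458 = -2/17 - 1*458 = -2/17 - 458 = -7788/17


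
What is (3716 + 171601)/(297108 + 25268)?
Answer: 175317/322376 ≈ 0.54383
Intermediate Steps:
(3716 + 171601)/(297108 + 25268) = 175317/322376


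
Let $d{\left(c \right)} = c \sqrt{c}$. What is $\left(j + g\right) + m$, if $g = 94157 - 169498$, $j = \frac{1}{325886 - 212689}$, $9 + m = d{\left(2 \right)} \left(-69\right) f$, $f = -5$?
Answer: $- \frac{8529393949}{113197} + 690 \sqrt{2} \approx -74374.0$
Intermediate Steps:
$d{\left(c \right)} = c^{\frac{3}{2}}$
$m = -9 + 690 \sqrt{2}$ ($m = -9 + 2^{\frac{3}{2}} \left(-69\right) \left(-5\right) = -9 + 2 \sqrt{2} \left(-69\right) \left(-5\right) = -9 + - 138 \sqrt{2} \left(-5\right) = -9 + 690 \sqrt{2} \approx 966.81$)
$j = \frac{1}{113197} \approx 8.8342 \cdot 10^{-6}$
$g = -75341$ ($g = 94157 - 169498 = -75341$)
$\left(j + g\right) + m = \left(\frac{1}{113197} - 75341\right) - \left(9 - 690 \sqrt{2}\right) = - \frac{8528375176}{113197} - \left(9 - 690 \sqrt{2}\right) = - \frac{8529393949}{113197} + 690 \sqrt{2}$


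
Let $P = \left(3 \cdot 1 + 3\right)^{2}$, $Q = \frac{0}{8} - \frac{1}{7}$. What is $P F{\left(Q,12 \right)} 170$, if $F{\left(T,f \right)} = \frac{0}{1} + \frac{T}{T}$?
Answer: $6120$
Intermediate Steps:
$Q = - \frac{1}{7}$ ($Q = 0 \cdot \frac{1}{8} - \frac{1}{7} = 0 - \frac{1}{7} = - \frac{1}{7} \approx -0.14286$)
$F{\left(T,f \right)} = 1$ ($F{\left(T,f \right)} = 0 \cdot 1 + 1 = 0 + 1 = 1$)
$P = 36$ ($P = \left(3 + 3\right)^{2} = 6^{2} = 36$)
$P F{\left(Q,12 \right)} 170 = 36 \cdot 1 \cdot 170 = 36 \cdot 170 = 6120$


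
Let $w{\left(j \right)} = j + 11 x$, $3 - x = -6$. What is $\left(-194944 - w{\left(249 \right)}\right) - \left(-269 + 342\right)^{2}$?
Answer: $-200621$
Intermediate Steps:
$x = 9$ ($x = 3 - -6 = 3 + 6 = 9$)
$w{\left(j \right)} = 99 + j$ ($w{\left(j \right)} = j + 11 \cdot 9 = j + 99 = 99 + j$)
$\left(-194944 - w{\left(249 \right)}\right) - \left(-269 + 342\right)^{2} = \left(-194944 - \left(99 + 249\right)\right) - \left(-269 + 342\right)^{2} = \left(-194944 - 348\right) - 73^{2} = \left(-194944 - 348\right) - 5329 = -195292 - 5329 = -200621$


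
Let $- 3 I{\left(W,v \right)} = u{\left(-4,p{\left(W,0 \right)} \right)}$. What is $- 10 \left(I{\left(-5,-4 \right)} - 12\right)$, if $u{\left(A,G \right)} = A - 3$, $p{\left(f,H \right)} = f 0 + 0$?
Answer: $\frac{290}{3} \approx 96.667$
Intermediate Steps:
$p{\left(f,H \right)} = 0$ ($p{\left(f,H \right)} = 0 + 0 = 0$)
$u{\left(A,G \right)} = -3 + A$ ($u{\left(A,G \right)} = A - 3 = -3 + A$)
$I{\left(W,v \right)} = \frac{7}{3}$ ($I{\left(W,v \right)} = - \frac{-3 - 4}{3} = \left(- \frac{1}{3}\right) \left(-7\right) = \frac{7}{3}$)
$- 10 \left(I{\left(-5,-4 \right)} - 12\right) = - 10 \left(\frac{7}{3} - 12\right) = \left(-10\right) \left(- \frac{29}{3}\right) = \frac{290}{3}$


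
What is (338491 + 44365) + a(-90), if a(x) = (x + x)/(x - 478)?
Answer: 54365597/142 ≈ 3.8286e+5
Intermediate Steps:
a(x) = 2*x/(-478 + x) (a(x) = (2*x)/(-478 + x) = 2*x/(-478 + x))
(338491 + 44365) + a(-90) = (338491 + 44365) + 2*(-90)/(-478 - 90) = 382856 + 2*(-90)/(-568) = 382856 + 2*(-90)*(-1/568) = 382856 + 45/142 = 54365597/142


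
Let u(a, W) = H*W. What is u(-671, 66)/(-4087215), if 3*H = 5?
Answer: -2/74313 ≈ -2.6913e-5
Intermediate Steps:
H = 5/3 (H = (⅓)*5 = 5/3 ≈ 1.6667)
u(a, W) = 5*W/3
u(-671, 66)/(-4087215) = ((5/3)*66)/(-4087215) = 110*(-1/4087215) = -2/74313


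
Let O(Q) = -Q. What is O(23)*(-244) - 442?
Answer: 5170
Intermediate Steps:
O(23)*(-244) - 442 = -1*23*(-244) - 442 = -23*(-244) - 442 = 5612 - 442 = 5170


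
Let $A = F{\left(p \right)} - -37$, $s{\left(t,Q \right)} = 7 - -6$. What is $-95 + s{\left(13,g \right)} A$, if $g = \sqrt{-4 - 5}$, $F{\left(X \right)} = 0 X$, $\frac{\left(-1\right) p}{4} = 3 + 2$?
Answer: $386$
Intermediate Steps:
$p = -20$ ($p = - 4 \left(3 + 2\right) = \left(-4\right) 5 = -20$)
$F{\left(X \right)} = 0$
$g = 3 i$ ($g = \sqrt{-9} = 3 i \approx 3.0 i$)
$s{\left(t,Q \right)} = 13$ ($s{\left(t,Q \right)} = 7 + 6 = 13$)
$A = 37$ ($A = 0 - -37 = 0 + 37 = 37$)
$-95 + s{\left(13,g \right)} A = -95 + 13 \cdot 37 = -95 + 481 = 386$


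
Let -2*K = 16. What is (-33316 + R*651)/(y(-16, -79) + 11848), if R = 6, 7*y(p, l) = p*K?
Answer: -102935/41532 ≈ -2.4785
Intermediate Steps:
K = -8 (K = -½*16 = -8)
y(p, l) = -8*p/7 (y(p, l) = (p*(-8))/7 = (-8*p)/7 = -8*p/7)
(-33316 + R*651)/(y(-16, -79) + 11848) = (-33316 + 6*651)/(-8/7*(-16) + 11848) = (-33316 + 3906)/(128/7 + 11848) = -29410/83064/7 = -29410*7/83064 = -102935/41532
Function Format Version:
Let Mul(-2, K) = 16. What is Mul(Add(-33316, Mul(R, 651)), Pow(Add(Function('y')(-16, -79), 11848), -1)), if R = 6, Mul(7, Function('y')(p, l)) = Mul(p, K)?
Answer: Rational(-102935, 41532) ≈ -2.4785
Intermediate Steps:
K = -8 (K = Mul(Rational(-1, 2), 16) = -8)
Function('y')(p, l) = Mul(Rational(-8, 7), p) (Function('y')(p, l) = Mul(Rational(1, 7), Mul(p, -8)) = Mul(Rational(1, 7), Mul(-8, p)) = Mul(Rational(-8, 7), p))
Mul(Add(-33316, Mul(R, 651)), Pow(Add(Function('y')(-16, -79), 11848), -1)) = Mul(Add(-33316, Mul(6, 651)), Pow(Add(Mul(Rational(-8, 7), -16), 11848), -1)) = Mul(Add(-33316, 3906), Pow(Add(Rational(128, 7), 11848), -1)) = Mul(-29410, Pow(Rational(83064, 7), -1)) = Mul(-29410, Rational(7, 83064)) = Rational(-102935, 41532)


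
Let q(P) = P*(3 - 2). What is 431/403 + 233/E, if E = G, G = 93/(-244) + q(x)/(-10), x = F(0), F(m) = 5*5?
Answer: -22608363/283309 ≈ -79.801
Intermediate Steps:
F(m) = 25
x = 25
q(P) = P (q(P) = P*1 = P)
G = -703/244 (G = 93/(-244) + 25/(-10) = 93*(-1/244) + 25*(-1/10) = -93/244 - 5/2 = -703/244 ≈ -2.8811)
E = -703/244 ≈ -2.8811
431/403 + 233/E = 431/403 + 233/(-703/244) = 431*(1/403) + 233*(-244/703) = 431/403 - 56852/703 = -22608363/283309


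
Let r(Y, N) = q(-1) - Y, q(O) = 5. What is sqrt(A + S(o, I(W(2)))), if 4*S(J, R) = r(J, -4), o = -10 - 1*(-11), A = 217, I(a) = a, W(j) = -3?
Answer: sqrt(218) ≈ 14.765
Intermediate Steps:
o = 1 (o = -10 + 11 = 1)
r(Y, N) = 5 - Y
S(J, R) = 5/4 - J/4 (S(J, R) = (5 - J)/4 = 5/4 - J/4)
sqrt(A + S(o, I(W(2)))) = sqrt(217 + (5/4 - 1/4*1)) = sqrt(217 + (5/4 - 1/4)) = sqrt(217 + 1) = sqrt(218)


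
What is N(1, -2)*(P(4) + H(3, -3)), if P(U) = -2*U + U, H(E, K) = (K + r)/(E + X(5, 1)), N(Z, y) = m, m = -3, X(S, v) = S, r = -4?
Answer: 117/8 ≈ 14.625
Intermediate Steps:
N(Z, y) = -3
H(E, K) = (-4 + K)/(5 + E) (H(E, K) = (K - 4)/(E + 5) = (-4 + K)/(5 + E))
P(U) = -U
N(1, -2)*(P(4) + H(3, -3)) = -3*(-1*4 + (-4 - 3)/(5 + 3)) = -3*(-4 - 7/8) = -3*(-39/8) = 117/8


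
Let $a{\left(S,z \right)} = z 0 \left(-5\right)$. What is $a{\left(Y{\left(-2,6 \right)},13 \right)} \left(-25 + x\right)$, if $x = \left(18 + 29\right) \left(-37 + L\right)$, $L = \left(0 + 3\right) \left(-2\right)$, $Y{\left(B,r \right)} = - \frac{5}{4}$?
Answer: $0$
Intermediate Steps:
$Y{\left(B,r \right)} = - \frac{5}{4}$ ($Y{\left(B,r \right)} = \left(-5\right) \frac{1}{4} = - \frac{5}{4}$)
$L = -6$ ($L = 3 \left(-2\right) = -6$)
$x = -2021$ ($x = \left(18 + 29\right) \left(-37 - 6\right) = 47 \left(-43\right) = -2021$)
$a{\left(S,z \right)} = 0$ ($a{\left(S,z \right)} = 0 \left(-5\right) = 0$)
$a{\left(Y{\left(-2,6 \right)},13 \right)} \left(-25 + x\right) = 0 \left(-25 - 2021\right) = 0 \left(-2046\right) = 0$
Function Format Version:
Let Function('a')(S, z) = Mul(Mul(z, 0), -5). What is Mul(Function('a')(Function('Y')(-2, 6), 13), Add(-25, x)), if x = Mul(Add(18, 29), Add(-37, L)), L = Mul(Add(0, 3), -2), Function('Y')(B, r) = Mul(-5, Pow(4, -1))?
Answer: 0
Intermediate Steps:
Function('Y')(B, r) = Rational(-5, 4) (Function('Y')(B, r) = Mul(-5, Rational(1, 4)) = Rational(-5, 4))
L = -6 (L = Mul(3, -2) = -6)
x = -2021 (x = Mul(Add(18, 29), Add(-37, -6)) = Mul(47, -43) = -2021)
Function('a')(S, z) = 0 (Function('a')(S, z) = Mul(0, -5) = 0)
Mul(Function('a')(Function('Y')(-2, 6), 13), Add(-25, x)) = Mul(0, Add(-25, -2021)) = Mul(0, -2046) = 0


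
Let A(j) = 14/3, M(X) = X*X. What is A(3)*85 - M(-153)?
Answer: -69037/3 ≈ -23012.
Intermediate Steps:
M(X) = X**2
A(j) = 14/3 (A(j) = 14*(1/3) = 14/3)
A(3)*85 - M(-153) = (14/3)*85 - 1*(-153)**2 = 1190/3 - 1*23409 = 1190/3 - 23409 = -69037/3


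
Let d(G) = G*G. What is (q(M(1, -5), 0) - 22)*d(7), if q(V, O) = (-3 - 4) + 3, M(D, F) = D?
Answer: -1274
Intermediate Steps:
d(G) = G**2
q(V, O) = -4 (q(V, O) = -7 + 3 = -4)
(q(M(1, -5), 0) - 22)*d(7) = (-4 - 22)*7**2 = -26*49 = -1274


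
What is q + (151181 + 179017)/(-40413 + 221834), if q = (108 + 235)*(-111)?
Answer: -6906911535/181421 ≈ -38071.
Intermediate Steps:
q = -38073 (q = 343*(-111) = -38073)
q + (151181 + 179017)/(-40413 + 221834) = -38073 + (151181 + 179017)/(-40413 + 221834) = -38073 + 330198/181421 = -6906911535/181421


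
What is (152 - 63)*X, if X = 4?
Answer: 356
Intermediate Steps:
(152 - 63)*X = (152 - 63)*4 = 89*4 = 356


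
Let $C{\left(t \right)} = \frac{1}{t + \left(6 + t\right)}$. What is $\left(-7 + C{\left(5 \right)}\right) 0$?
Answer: $0$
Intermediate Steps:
$C{\left(t \right)} = \frac{1}{6 + 2 t}$
$\left(-7 + C{\left(5 \right)}\right) 0 = \left(-7 + \frac{1}{2 \left(3 + 5\right)}\right) 0 = \left(-7 + \frac{1}{2 \cdot 8}\right) 0 = \left(-7 + \frac{1}{2} \cdot \frac{1}{8}\right) 0 = \left(-7 + \frac{1}{16}\right) 0 = \left(- \frac{111}{16}\right) 0 = 0$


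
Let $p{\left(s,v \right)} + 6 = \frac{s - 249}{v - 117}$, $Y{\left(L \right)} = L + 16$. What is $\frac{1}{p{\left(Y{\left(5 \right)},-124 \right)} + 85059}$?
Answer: $\frac{241}{20498001} \approx 1.1757 \cdot 10^{-5}$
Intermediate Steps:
$Y{\left(L \right)} = 16 + L$
$p{\left(s,v \right)} = -6 + \frac{-249 + s}{-117 + v}$ ($p{\left(s,v \right)} = -6 + \frac{s - 249}{v - 117} = -6 + \frac{-249 + s}{-117 + v}$)
$\frac{1}{p{\left(Y{\left(5 \right)},-124 \right)} + 85059} = \frac{1}{\frac{453 + \left(16 + 5\right) - -744}{-117 - 124} + 85059} = \frac{1}{\frac{453 + 21 + 744}{-241} + 85059} = \frac{1}{\left(- \frac{1}{241}\right) 1218 + 85059} = \frac{1}{- \frac{1218}{241} + 85059} = \frac{1}{\frac{20498001}{241}} = \frac{241}{20498001}$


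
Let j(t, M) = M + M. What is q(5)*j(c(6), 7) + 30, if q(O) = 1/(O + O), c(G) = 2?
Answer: 157/5 ≈ 31.400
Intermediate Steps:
j(t, M) = 2*M
q(O) = 1/(2*O)
q(5)*j(c(6), 7) + 30 = ((½)/5)*(2*7) + 30 = ((½)*(⅕))*14 + 30 = (⅒)*14 + 30 = 7/5 + 30 = 157/5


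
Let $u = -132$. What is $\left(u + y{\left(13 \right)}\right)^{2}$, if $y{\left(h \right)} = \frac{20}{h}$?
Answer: $\frac{2876416}{169} \approx 17020.0$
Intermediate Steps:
$\left(u + y{\left(13 \right)}\right)^{2} = \left(-132 + \frac{20}{13}\right)^{2} = \left(- \frac{1696}{13}\right)^{2} = \frac{2876416}{169}$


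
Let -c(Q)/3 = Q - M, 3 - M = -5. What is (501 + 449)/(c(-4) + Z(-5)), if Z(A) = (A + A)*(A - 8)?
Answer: 475/83 ≈ 5.7229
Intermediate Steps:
M = 8 (M = 3 - 1*(-5) = 3 + 5 = 8)
c(Q) = 24 - 3*Q (c(Q) = -3*(Q - 1*8) = -3*(Q - 8) = -3*(-8 + Q) = 24 - 3*Q)
Z(A) = 2*A*(-8 + A) (Z(A) = (2*A)*(-8 + A) = 2*A*(-8 + A))
(501 + 449)/(c(-4) + Z(-5)) = (501 + 449)/((24 - 3*(-4)) + 2*(-5)*(-8 - 5)) = 950/((24 + 12) + 2*(-5)*(-13)) = 950/(36 + 130) = 950/166 = 950*(1/166) = 475/83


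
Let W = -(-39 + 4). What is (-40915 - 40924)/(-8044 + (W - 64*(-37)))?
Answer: 81839/5641 ≈ 14.508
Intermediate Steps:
W = 35 (W = -1*(-35) = 35)
(-40915 - 40924)/(-8044 + (W - 64*(-37))) = (-40915 - 40924)/(-8044 + (35 - 64*(-37))) = -81839/(-8044 + (35 + 2368)) = -81839/(-8044 + 2403) = -81839/(-5641) = -81839*(-1/5641) = 81839/5641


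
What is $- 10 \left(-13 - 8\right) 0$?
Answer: $0$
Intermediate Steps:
$- 10 \left(-13 - 8\right) 0 = \left(-10\right) \left(-21\right) 0 = 210 \cdot 0 = 0$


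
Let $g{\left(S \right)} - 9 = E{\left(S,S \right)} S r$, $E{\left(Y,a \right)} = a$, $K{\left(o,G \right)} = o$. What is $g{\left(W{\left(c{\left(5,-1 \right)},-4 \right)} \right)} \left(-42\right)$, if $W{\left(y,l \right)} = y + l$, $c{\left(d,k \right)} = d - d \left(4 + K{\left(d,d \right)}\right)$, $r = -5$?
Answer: $406182$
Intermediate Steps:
$c{\left(d,k \right)} = d - d \left(4 + d\right)$
$W{\left(y,l \right)} = l + y$
$g{\left(S \right)} = 9 - 5 S^{2}$ ($g{\left(S \right)} = 9 + S S \left(-5\right) = 9 + S^{2} \left(-5\right) = 9 - 5 S^{2}$)
$g{\left(W{\left(c{\left(5,-1 \right)},-4 \right)} \right)} \left(-42\right) = \left(9 - 5 \left(-4 - 5 \left(3 + 5\right)\right)^{2}\right) \left(-42\right) = \left(9 - 5 \left(-4 - 5 \cdot 8\right)^{2}\right) \left(-42\right) = \left(9 - 5 \left(-4 - 40\right)^{2}\right) \left(-42\right) = \left(9 - 5 \left(-44\right)^{2}\right) \left(-42\right) = \left(9 - 9680\right) \left(-42\right) = \left(-9671\right) \left(-42\right) = 406182$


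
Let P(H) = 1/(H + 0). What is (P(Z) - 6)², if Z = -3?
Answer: 361/9 ≈ 40.111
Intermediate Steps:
P(H) = 1/H
(P(Z) - 6)² = (1/(-3) - 6)² = (-⅓ - 6)² = (-19/3)² = 361/9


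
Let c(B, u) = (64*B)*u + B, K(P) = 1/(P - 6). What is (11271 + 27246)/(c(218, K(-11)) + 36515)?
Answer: 218263/203503 ≈ 1.0725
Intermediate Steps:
K(P) = 1/(-6 + P)
c(B, u) = B + 64*B*u (c(B, u) = 64*B*u + B = B + 64*B*u)
(11271 + 27246)/(c(218, K(-11)) + 36515) = (11271 + 27246)/(218*(1 + 64/(-6 - 11)) + 36515) = 38517/(218*(1 + 64/(-17)) + 36515) = 38517/(218*(1 + 64*(-1/17)) + 36515) = 38517/(218*(1 - 64/17) + 36515) = 38517/(218*(-47/17) + 36515) = 38517/(-10246/17 + 36515) = 38517/(610509/17) = 38517*(17/610509) = 218263/203503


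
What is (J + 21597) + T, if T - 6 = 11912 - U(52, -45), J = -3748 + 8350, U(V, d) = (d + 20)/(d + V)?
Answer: 266844/7 ≈ 38121.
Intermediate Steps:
U(V, d) = (20 + d)/(V + d)
J = 4602
T = 83451/7 (T = 6 + (11912 - (20 - 45)/(52 - 45)) = 6 + (11912 - (-25)/7) = 6 + (11912 - 1*(-25/7)) = 6 + (11912 + 25/7) = 6 + 83409/7 = 83451/7 ≈ 11922.)
(J + 21597) + T = (4602 + 21597) + 83451/7 = 26199 + 83451/7 = 266844/7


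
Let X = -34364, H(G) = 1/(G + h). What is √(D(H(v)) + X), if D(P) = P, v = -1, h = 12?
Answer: I*√4158033/11 ≈ 185.38*I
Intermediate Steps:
H(G) = 1/(12 + G) (H(G) = 1/(G + 12) = 1/(12 + G))
√(D(H(v)) + X) = √(1/(12 - 1) - 34364) = √(1/11 - 34364) = √(-378003/11) = I*√4158033/11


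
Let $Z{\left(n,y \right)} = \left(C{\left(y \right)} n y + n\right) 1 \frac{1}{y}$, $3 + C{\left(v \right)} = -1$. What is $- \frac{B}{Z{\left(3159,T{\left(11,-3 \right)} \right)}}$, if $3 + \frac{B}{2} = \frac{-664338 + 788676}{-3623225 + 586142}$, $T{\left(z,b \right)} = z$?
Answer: $- \frac{67727638}{137516081157} \approx -0.00049251$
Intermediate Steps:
$C{\left(v \right)} = -4$ ($C{\left(v \right)} = -3 - 1 = -4$)
$Z{\left(n,y \right)} = \frac{n - 4 n y}{y}$ ($Z{\left(n,y \right)} = \left(- 4 n y + n\right) 1 \frac{1}{y} = \frac{- 4 n y + n}{y} = \frac{n - 4 n y}{y}$)
$B = - \frac{6157058}{1012361}$ ($B = -6 + 2 \frac{-664338 + 788676}{-3623225 + 586142} = -6 + 2 \frac{124338}{-3037083} = -6 + 2 \cdot 124338 \left(- \frac{1}{3037083}\right) = -6 + 2 \left(- \frac{41446}{1012361}\right) = -6 - \frac{82892}{1012361} = - \frac{6157058}{1012361} \approx -6.0819$)
$- \frac{B}{Z{\left(3159,T{\left(11,-3 \right)} \right)}} = - \frac{-6157058}{1012361 \left(\left(-4\right) 3159 + \frac{3159}{11}\right)} = - \frac{-6157058}{1012361 \left(-12636 + 3159 \cdot \frac{1}{11}\right)} = - \frac{-6157058}{1012361 \left(-12636 + \frac{3159}{11}\right)} = - \frac{-6157058}{1012361 \left(- \frac{135837}{11}\right)} = - \frac{\left(-6157058\right) \left(-11\right)}{1012361 \cdot 135837} = \left(-1\right) \frac{67727638}{137516081157} = - \frac{67727638}{137516081157}$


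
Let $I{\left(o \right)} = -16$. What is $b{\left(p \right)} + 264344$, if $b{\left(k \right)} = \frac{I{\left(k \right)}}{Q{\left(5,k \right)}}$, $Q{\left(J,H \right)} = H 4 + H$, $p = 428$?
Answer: $\frac{141424036}{535} \approx 2.6434 \cdot 10^{5}$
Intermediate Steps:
$Q{\left(J,H \right)} = 5 H$ ($Q{\left(J,H \right)} = 4 H + H = 5 H$)
$b{\left(k \right)} = - \frac{16}{5 k}$
$b{\left(p \right)} + 264344 = - \frac{16}{5 \cdot 428} + 264344 = \left(- \frac{16}{5}\right) \frac{1}{428} + 264344 = - \frac{4}{535} + 264344 = \frac{141424036}{535}$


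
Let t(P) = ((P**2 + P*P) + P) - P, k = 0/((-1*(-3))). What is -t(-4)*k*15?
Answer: 0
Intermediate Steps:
k = 0 (k = 0/3 = 0*(1/3) = 0)
t(P) = 2*P**2 (t(P) = ((P**2 + P**2) + P) - P = (2*P**2 + P) - P = (P + 2*P**2) - P = 2*P**2)
-t(-4)*k*15 = -(2*(-4)**2)*0*15 = -(2*16)*0*15 = -32*0*15 = -0*15 = -1*0 = 0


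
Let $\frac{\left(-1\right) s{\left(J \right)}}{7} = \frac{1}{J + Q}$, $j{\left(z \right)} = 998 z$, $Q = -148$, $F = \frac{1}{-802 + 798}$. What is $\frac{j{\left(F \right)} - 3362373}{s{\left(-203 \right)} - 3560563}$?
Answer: $\frac{2360560995}{2499515212} \approx 0.94441$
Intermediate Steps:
$F = - \frac{1}{4}$ ($F = \frac{1}{-4} = - \frac{1}{4} \approx -0.25$)
$s{\left(J \right)} = - \frac{7}{-148 + J}$ ($s{\left(J \right)} = - \frac{7}{J - 148} = - \frac{7}{-148 + J}$)
$\frac{j{\left(F \right)} - 3362373}{s{\left(-203 \right)} - 3560563} = \frac{998 \left(- \frac{1}{4}\right) - 3362373}{- \frac{7}{-148 - 203} - 3560563} = \frac{- \frac{499}{2} - 3362373}{- \frac{7}{-351} - 3560563} = - \frac{6725245}{2 \left(\left(-7\right) \left(- \frac{1}{351}\right) - 3560563\right)} = - \frac{6725245}{2 \left(\frac{7}{351} - 3560563\right)} = - \frac{6725245}{2 \left(- \frac{1249757606}{351}\right)} = \left(- \frac{6725245}{2}\right) \left(- \frac{351}{1249757606}\right) = \frac{2360560995}{2499515212}$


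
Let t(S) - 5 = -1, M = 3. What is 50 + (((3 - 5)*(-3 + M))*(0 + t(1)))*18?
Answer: 50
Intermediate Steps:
t(S) = 4 (t(S) = 5 - 1 = 4)
50 + (((3 - 5)*(-3 + M))*(0 + t(1)))*18 = 50 + (((3 - 5)*(-3 + 3))*(0 + 4))*18 = 50 + (-2*0*4)*18 = 50 + (0*4)*18 = 50 + 0*18 = 50 + 0 = 50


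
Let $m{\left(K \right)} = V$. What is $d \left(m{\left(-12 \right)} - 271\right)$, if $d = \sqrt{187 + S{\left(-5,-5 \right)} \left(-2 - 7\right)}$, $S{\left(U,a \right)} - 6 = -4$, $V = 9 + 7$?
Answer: $-3315$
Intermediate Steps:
$V = 16$
$S{\left(U,a \right)} = 2$ ($S{\left(U,a \right)} = 6 - 4 = 2$)
$m{\left(K \right)} = 16$
$d = 13$ ($d = \sqrt{187 + 2 \left(-2 - 7\right)} = \sqrt{187 + 2 \left(-9\right)} = \sqrt{187 - 18} = \sqrt{169} = 13$)
$d \left(m{\left(-12 \right)} - 271\right) = 13 \left(16 - 271\right) = 13 \left(-255\right) = -3315$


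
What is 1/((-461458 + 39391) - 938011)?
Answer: -1/1360078 ≈ -7.3525e-7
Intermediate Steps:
1/((-461458 + 39391) - 938011) = 1/(-422067 - 938011) = 1/(-1360078) = -1/1360078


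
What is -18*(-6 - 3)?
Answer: 162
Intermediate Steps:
-18*(-6 - 3) = -18*(-9) = -2*(-81) = 162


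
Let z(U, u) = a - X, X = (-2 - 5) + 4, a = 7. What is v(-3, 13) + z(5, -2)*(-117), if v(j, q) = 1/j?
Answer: -3511/3 ≈ -1170.3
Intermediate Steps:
X = -3 (X = -7 + 4 = -3)
z(U, u) = 10 (z(U, u) = 7 - 1*(-3) = 7 + 3 = 10)
v(-3, 13) + z(5, -2)*(-117) = 1/(-3) + 10*(-117) = -⅓ - 1170 = -3511/3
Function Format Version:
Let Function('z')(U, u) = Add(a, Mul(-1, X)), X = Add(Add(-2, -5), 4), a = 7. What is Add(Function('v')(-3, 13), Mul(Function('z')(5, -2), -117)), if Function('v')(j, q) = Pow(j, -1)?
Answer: Rational(-3511, 3) ≈ -1170.3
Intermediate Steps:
X = -3 (X = Add(-7, 4) = -3)
Function('z')(U, u) = 10 (Function('z')(U, u) = Add(7, Mul(-1, -3)) = Add(7, 3) = 10)
Add(Function('v')(-3, 13), Mul(Function('z')(5, -2), -117)) = Add(Pow(-3, -1), Mul(10, -117)) = Add(Rational(-1, 3), -1170) = Rational(-3511, 3)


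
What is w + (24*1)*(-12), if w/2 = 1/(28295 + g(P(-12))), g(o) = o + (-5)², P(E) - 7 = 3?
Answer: -4079519/14165 ≈ -288.00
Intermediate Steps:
P(E) = 10 (P(E) = 7 + 3 = 10)
g(o) = 25 + o (g(o) = o + 25 = 25 + o)
w = 1/14165 (w = 2/(28295 + (25 + 10)) = 2/(28295 + 35) = 2/28330 = 2*(1/28330) = 1/14165 ≈ 7.0597e-5)
w + (24*1)*(-12) = 1/14165 + (24*1)*(-12) = 1/14165 + 24*(-12) = 1/14165 - 288 = -4079519/14165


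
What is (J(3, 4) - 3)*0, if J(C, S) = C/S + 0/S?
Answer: 0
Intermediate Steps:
J(C, S) = C/S (J(C, S) = C/S + 0 = C/S)
(J(3, 4) - 3)*0 = (3/4 - 3)*0 = (3*(¼) - 3)*0 = (¾ - 3)*0 = -9/4*0 = 0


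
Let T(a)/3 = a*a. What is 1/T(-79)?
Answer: 1/18723 ≈ 5.3410e-5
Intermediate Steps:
T(a) = 3*a**2 (T(a) = 3*(a*a) = 3*a**2)
1/T(-79) = 1/(3*(-79)**2) = 1/(3*6241) = 1/18723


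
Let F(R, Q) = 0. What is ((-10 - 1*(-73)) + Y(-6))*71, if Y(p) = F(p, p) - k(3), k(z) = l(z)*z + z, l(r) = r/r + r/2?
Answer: 7455/2 ≈ 3727.5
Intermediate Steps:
l(r) = 1 + r/2 (l(r) = 1 + r*(½) = 1 + r/2)
k(z) = z + z*(1 + z/2) (k(z) = (1 + z/2)*z + z = z*(1 + z/2) + z = z + z*(1 + z/2))
Y(p) = -21/2 (Y(p) = 0 - 3*(4 + 3)/2 = 0 - 3*7/2 = 0 - 1*21/2 = 0 - 21/2 = -21/2)
((-10 - 1*(-73)) + Y(-6))*71 = ((-10 - 1*(-73)) - 21/2)*71 = ((-10 + 73) - 21/2)*71 = (63 - 21/2)*71 = (105/2)*71 = 7455/2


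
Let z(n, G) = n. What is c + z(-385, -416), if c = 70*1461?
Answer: 101885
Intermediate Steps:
c = 102270
c + z(-385, -416) = 102270 - 385 = 101885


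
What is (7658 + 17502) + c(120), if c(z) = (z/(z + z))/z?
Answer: 6038401/240 ≈ 25160.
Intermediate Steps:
c(z) = 1/(2*z) (c(z) = (z/((2*z)))/z = (z*(1/(2*z)))/z = 1/(2*z))
(7658 + 17502) + c(120) = (7658 + 17502) + (1/2)/120 = 25160 + (1/2)*(1/120) = 25160 + 1/240 = 6038401/240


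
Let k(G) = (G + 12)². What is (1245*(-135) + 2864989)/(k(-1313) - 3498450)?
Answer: -2696914/1805849 ≈ -1.4934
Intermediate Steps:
k(G) = (12 + G)²
(1245*(-135) + 2864989)/(k(-1313) - 3498450) = (1245*(-135) + 2864989)/((12 - 1313)² - 3498450) = (-168075 + 2864989)/((-1301)² - 3498450) = 2696914/(1692601 - 3498450) = 2696914/(-1805849) = 2696914*(-1/1805849) = -2696914/1805849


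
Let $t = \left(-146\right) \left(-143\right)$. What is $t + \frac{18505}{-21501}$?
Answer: $\frac{448879373}{21501} \approx 20877.0$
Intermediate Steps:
$t = 20878$
$t + \frac{18505}{-21501} = 20878 + \frac{18505}{-21501} = 20878 + 18505 \left(- \frac{1}{21501}\right) = 20878 - \frac{18505}{21501} = \frac{448879373}{21501}$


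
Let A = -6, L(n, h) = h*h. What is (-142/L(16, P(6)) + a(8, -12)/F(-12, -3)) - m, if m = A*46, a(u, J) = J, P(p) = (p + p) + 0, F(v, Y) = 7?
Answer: 137743/504 ≈ 273.30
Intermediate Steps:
P(p) = 2*p (P(p) = 2*p + 0 = 2*p)
L(n, h) = h²
m = -276 (m = -6*46 = -276)
(-142/L(16, P(6)) + a(8, -12)/F(-12, -3)) - m = (-142/((2*6)²) - 12/7) - 1*(-276) = (-142/(12²) - 12*⅐) + 276 = (-142/144 - 12/7) + 276 = (-142*1/144 - 12/7) + 276 = (-71/72 - 12/7) + 276 = -1361/504 + 276 = 137743/504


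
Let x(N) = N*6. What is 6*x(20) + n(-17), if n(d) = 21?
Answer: 741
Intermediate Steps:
x(N) = 6*N
6*x(20) + n(-17) = 6*(6*20) + 21 = 6*120 + 21 = 720 + 21 = 741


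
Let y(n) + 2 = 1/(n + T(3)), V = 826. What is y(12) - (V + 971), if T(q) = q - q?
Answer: -21587/12 ≈ -1798.9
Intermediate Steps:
T(q) = 0
y(n) = -2 + 1/n (y(n) = -2 + 1/(n + 0) = -2 + 1/n)
y(12) - (V + 971) = (-2 + 1/12) - (826 + 971) = (-2 + 1/12) - 1*1797 = -23/12 - 1797 = -21587/12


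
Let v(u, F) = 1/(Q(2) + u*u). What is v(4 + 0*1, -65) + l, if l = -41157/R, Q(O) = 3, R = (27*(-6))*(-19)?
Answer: -4555/342 ≈ -13.319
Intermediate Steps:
R = 3078 (R = -162*(-19) = 3078)
v(u, F) = 1/(3 + u²) (v(u, F) = 1/(3 + u*u) = 1/(3 + u²))
l = -4573/342 (l = -41157/3078 = -41157*1/3078 = -4573/342 ≈ -13.371)
v(4 + 0*1, -65) + l = 1/(3 + (4 + 0*1)²) - 4573/342 = 1/(3 + (4 + 0)²) - 4573/342 = 1/(3 + 4²) - 4573/342 = 1/(3 + 16) - 4573/342 = 1/19 - 4573/342 = -4555/342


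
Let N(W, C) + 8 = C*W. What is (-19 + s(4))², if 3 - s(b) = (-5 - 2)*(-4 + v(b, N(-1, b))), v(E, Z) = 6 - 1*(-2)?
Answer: 144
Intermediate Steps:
N(W, C) = -8 + C*W
v(E, Z) = 8 (v(E, Z) = 6 + 2 = 8)
s(b) = 31 (s(b) = 3 - (-5 - 2)*(-4 + 8) = 3 - (-7)*4 = 3 - 1*(-28) = 3 + 28 = 31)
(-19 + s(4))² = (-19 + 31)² = 12² = 144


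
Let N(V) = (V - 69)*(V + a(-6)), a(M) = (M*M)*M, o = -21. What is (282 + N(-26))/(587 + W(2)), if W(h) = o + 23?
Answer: 23272/589 ≈ 39.511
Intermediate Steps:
W(h) = 2 (W(h) = -21 + 23 = 2)
a(M) = M**3 (a(M) = M**2*M = M**3)
N(V) = (-216 + V)*(-69 + V) (N(V) = (V - 69)*(V + (-6)**3) = (-69 + V)*(V - 216) = (-69 + V)*(-216 + V) = (-216 + V)*(-69 + V))
(282 + N(-26))/(587 + W(2)) = (282 + (14904 + (-26)**2 - 285*(-26)))/(587 + 2) = (282 + (14904 + 676 + 7410))/589 = (282 + 22990)*(1/589) = 23272*(1/589) = 23272/589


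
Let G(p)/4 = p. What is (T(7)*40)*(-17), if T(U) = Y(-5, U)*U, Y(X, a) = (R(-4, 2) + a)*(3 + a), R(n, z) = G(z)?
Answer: -714000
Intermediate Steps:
G(p) = 4*p
R(n, z) = 4*z
Y(X, a) = (3 + a)*(8 + a) (Y(X, a) = (4*2 + a)*(3 + a) = (8 + a)*(3 + a) = (3 + a)*(8 + a))
T(U) = U*(24 + U² + 11*U) (T(U) = (24 + U² + 11*U)*U = U*(24 + U² + 11*U))
(T(7)*40)*(-17) = ((7*(24 + 7² + 11*7))*40)*(-17) = ((7*(24 + 49 + 77))*40)*(-17) = ((7*150)*40)*(-17) = (1050*40)*(-17) = 42000*(-17) = -714000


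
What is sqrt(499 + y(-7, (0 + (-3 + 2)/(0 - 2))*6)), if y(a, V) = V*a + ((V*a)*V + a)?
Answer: 2*sqrt(102) ≈ 20.199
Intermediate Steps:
y(a, V) = a + V*a + a*V**2 (y(a, V) = V*a + (a*V**2 + a) = V*a + (a + a*V**2) = a + V*a + a*V**2)
sqrt(499 + y(-7, (0 + (-3 + 2)/(0 - 2))*6)) = sqrt(499 - 7*(1 + (0 + (-3 + 2)/(0 - 2))*6 + ((0 + (-3 + 2)/(0 - 2))*6)**2)) = sqrt(499 - 7*(1 + (0 - 1/(-2))*6 + ((0 - 1/(-2))*6)**2)) = sqrt(499 - 7*(1 + (0 - 1*(-1/2))*6 + ((0 - 1*(-1/2))*6)**2)) = sqrt(499 - 7*(1 + (0 + 1/2)*6 + ((0 + 1/2)*6)**2)) = sqrt(499 - 7*(1 + (1/2)*6 + ((1/2)*6)**2)) = sqrt(499 - 7*(1 + 3 + 3**2)) = sqrt(499 - 7*(1 + 3 + 9)) = sqrt(499 - 7*13) = sqrt(499 - 91) = sqrt(408) = 2*sqrt(102)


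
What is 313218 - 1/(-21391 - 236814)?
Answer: 80874453691/258205 ≈ 3.1322e+5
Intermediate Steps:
313218 - 1/(-21391 - 236814) = 313218 - 1/(-258205) = 313218 - 1*(-1/258205) = 313218 + 1/258205 = 80874453691/258205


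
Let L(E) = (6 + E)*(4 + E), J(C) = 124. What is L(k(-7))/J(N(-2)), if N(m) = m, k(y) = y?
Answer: 3/124 ≈ 0.024194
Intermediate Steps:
L(E) = (4 + E)*(6 + E)
L(k(-7))/J(N(-2)) = (24 + (-7)² + 10*(-7))/124 = (24 + 49 - 70)*(1/124) = 3*(1/124) = 3/124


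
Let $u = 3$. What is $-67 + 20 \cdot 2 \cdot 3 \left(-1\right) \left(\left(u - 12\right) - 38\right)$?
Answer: $5573$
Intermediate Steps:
$-67 + 20 \cdot 2 \cdot 3 \left(-1\right) \left(\left(u - 12\right) - 38\right) = -67 + 20 \cdot 2 \cdot 3 \left(-1\right) \left(\left(3 - 12\right) - 38\right) = -67 + 20 \cdot 6 \left(-1\right) \left(-9 - 38\right) = -67 + 20 \left(-6\right) \left(-47\right) = -67 - -5640 = -67 + 5640 = 5573$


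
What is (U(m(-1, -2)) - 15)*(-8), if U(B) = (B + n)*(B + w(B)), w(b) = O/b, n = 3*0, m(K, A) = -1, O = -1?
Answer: 120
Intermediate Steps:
n = 0
w(b) = -1/b
U(B) = B*(B - 1/B) (U(B) = (B + 0)*(B - 1/B) = B*(B - 1/B))
(U(m(-1, -2)) - 15)*(-8) = ((-1 + (-1)**2) - 15)*(-8) = ((-1 + 1) - 15)*(-8) = (0 - 15)*(-8) = -15*(-8) = 120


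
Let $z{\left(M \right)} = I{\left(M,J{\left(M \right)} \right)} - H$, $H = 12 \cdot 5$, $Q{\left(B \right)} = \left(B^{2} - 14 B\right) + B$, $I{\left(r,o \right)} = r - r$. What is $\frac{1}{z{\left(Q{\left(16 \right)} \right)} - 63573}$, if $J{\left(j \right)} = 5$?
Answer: $- \frac{1}{63633} \approx -1.5715 \cdot 10^{-5}$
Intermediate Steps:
$I{\left(r,o \right)} = 0$
$Q{\left(B \right)} = B^{2} - 13 B$
$H = 60$
$z{\left(M \right)} = -60$ ($z{\left(M \right)} = 0 - 60 = -60$)
$\frac{1}{z{\left(Q{\left(16 \right)} \right)} - 63573} = \frac{1}{-60 - 63573} = \frac{1}{-63633} = - \frac{1}{63633}$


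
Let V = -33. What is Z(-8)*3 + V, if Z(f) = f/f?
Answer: -30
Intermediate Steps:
Z(f) = 1
Z(-8)*3 + V = 1*3 - 33 = 3 - 33 = -30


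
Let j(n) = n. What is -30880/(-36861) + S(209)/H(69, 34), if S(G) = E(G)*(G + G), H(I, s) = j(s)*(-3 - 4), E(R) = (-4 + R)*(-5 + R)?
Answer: -18951498380/258027 ≈ -73448.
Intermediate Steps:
E(R) = (-5 + R)*(-4 + R)
H(I, s) = -7*s (H(I, s) = s*(-3 - 4) = s*(-7) = -7*s)
S(G) = 2*G*(20 + G**2 - 9*G) (S(G) = (20 + G**2 - 9*G)*(G + G) = (20 + G**2 - 9*G)*(2*G) = 2*G*(20 + G**2 - 9*G))
-30880/(-36861) + S(209)/H(69, 34) = -30880/(-36861) + (2*209*(20 + 209**2 - 9*209))/((-7*34)) = -30880*(-1/36861) + (2*209*(20 + 43681 - 1881))/(-238) = 30880/36861 + (2*209*41820)*(-1/238) = 30880/36861 + 17480760*(-1/238) = 30880/36861 - 514140/7 = -18951498380/258027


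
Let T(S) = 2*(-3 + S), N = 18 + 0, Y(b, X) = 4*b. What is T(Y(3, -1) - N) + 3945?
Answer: 3927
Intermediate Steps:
N = 18
T(S) = -6 + 2*S
T(Y(3, -1) - N) + 3945 = (-6 + 2*(4*3 - 1*18)) + 3945 = (-6 + 2*(12 - 18)) + 3945 = (-6 + 2*(-6)) + 3945 = (-6 - 12) + 3945 = -18 + 3945 = 3927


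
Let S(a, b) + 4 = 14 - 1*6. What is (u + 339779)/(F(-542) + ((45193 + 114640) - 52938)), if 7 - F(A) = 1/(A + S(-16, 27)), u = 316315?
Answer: 352978572/57513277 ≈ 6.1373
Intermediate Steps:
S(a, b) = 4 (S(a, b) = -4 + (14 - 1*6) = -4 + (14 - 6) = -4 + 8 = 4)
F(A) = 7 - 1/(4 + A) (F(A) = 7 - 1/(A + 4) = 7 - 1/(4 + A))
(u + 339779)/(F(-542) + ((45193 + 114640) - 52938)) = (316315 + 339779)/((27 + 7*(-542))/(4 - 542) + ((45193 + 114640) - 52938)) = 656094/((27 - 3794)/(-538) + (159833 - 52938)) = 656094/(-1/538*(-3767) + 106895) = 656094/(3767/538 + 106895) = 656094/(57513277/538) = 656094*(538/57513277) = 352978572/57513277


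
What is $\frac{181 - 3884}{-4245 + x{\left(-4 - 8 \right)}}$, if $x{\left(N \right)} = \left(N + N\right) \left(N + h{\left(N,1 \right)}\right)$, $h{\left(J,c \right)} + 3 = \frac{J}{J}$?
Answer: $\frac{3703}{3909} \approx 0.9473$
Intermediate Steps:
$h{\left(J,c \right)} = -2$ ($h{\left(J,c \right)} = -3 + \frac{J}{J} = -3 + 1 = -2$)
$x{\left(N \right)} = 2 N \left(-2 + N\right)$ ($x{\left(N \right)} = \left(N + N\right) \left(N - 2\right) = 2 N \left(-2 + N\right)$)
$\frac{181 - 3884}{-4245 + x{\left(-4 - 8 \right)}} = \frac{181 - 3884}{-4245 + 2 \left(-4 - 8\right) \left(-2 - 12\right)} = - \frac{3703}{-4245 + 2 \left(-4 - 8\right) \left(-2 - 12\right)} = - \frac{3703}{-4245 + 2 \left(-12\right) \left(-2 - 12\right)} = - \frac{3703}{-4245 + 2 \left(-12\right) \left(-14\right)} = - \frac{3703}{-4245 + 336} = - \frac{3703}{-3909} = \left(-3703\right) \left(- \frac{1}{3909}\right) = \frac{3703}{3909}$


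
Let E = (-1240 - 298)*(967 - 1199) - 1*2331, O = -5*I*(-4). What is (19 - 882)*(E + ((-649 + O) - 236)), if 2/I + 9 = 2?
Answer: -2136063080/7 ≈ -3.0515e+8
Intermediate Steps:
I = -2/7 (I = 2/(-9 + 2) = 2/(-7) = 2*(-⅐) = -2/7 ≈ -0.28571)
O = -40/7 (O = -5*(-2/7)*(-4) = (10/7)*(-4) = -40/7 ≈ -5.7143)
E = 354485 (E = -1538*(-232) - 2331 = 356816 - 2331 = 354485)
(19 - 882)*(E + ((-649 + O) - 236)) = (19 - 882)*(354485 + ((-649 - 40/7) - 236)) = -863*(354485 + (-4583/7 - 236)) = -863*(354485 - 6235/7) = -863*2475160/7 = -2136063080/7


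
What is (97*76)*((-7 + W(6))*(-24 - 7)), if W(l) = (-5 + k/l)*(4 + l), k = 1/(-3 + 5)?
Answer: 38507642/3 ≈ 1.2836e+7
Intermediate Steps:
k = ½ (k = 1/2 = ½ ≈ 0.50000)
W(l) = (-5 + 1/(2*l))*(4 + l)
(97*76)*((-7 + W(6))*(-24 - 7)) = (97*76)*((-7 + (-39/2 - 5*6 + 2/6))*(-24 - 7)) = 7372*((-7 + (-39/2 - 30 + 2*(⅙)))*(-31)) = 7372*((-7 + (-39/2 - 30 + ⅓))*(-31)) = 7372*((-7 - 295/6)*(-31)) = 7372*(-337/6*(-31)) = 7372*(10447/6) = 38507642/3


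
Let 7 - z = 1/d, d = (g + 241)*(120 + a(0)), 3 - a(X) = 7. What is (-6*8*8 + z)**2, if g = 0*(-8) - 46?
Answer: 72722366563081/511664400 ≈ 1.4213e+5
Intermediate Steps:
a(X) = -4 (a(X) = 3 - 1*7 = 3 - 7 = -4)
g = -46 (g = 0 - 46 = -46)
d = 22620 (d = (-46 + 241)*(120 - 4) = 195*116 = 22620)
z = 158339/22620 (z = 7 - 1/22620 = 158339/22620 ≈ 7.0000)
(-6*8*8 + z)**2 = (-6*8*8 + 158339/22620)**2 = (-48*8 + 158339/22620)**2 = (-384 + 158339/22620)**2 = (-8527741/22620)**2 = 72722366563081/511664400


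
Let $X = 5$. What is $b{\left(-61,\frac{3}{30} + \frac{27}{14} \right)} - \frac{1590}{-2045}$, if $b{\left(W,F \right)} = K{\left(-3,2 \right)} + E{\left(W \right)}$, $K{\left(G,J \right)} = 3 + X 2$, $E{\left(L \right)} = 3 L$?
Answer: $- \frac{69212}{409} \approx -169.22$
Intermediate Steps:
$K{\left(G,J \right)} = 13$ ($K{\left(G,J \right)} = 3 + 5 \cdot 2 = 3 + 10 = 13$)
$b{\left(W,F \right)} = 13 + 3 W$
$b{\left(-61,\frac{3}{30} + \frac{27}{14} \right)} - \frac{1590}{-2045} = \left(13 + 3 \left(-61\right)\right) - \frac{1590}{-2045} = \left(13 - 183\right) - 1590 \left(- \frac{1}{2045}\right) = -170 - - \frac{318}{409} = -170 + \frac{318}{409} = - \frac{69212}{409}$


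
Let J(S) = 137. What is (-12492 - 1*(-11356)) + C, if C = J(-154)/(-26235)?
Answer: -29803097/26235 ≈ -1136.0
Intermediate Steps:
C = -137/26235 (C = 137/(-26235) = 137*(-1/26235) = -137/26235 ≈ -0.0052220)
(-12492 - 1*(-11356)) + C = (-12492 - 1*(-11356)) - 137/26235 = (-12492 + 11356) - 137/26235 = -1136 - 137/26235 = -29803097/26235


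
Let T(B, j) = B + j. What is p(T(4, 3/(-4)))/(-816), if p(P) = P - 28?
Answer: 33/1088 ≈ 0.030331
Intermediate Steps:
p(P) = -28 + P
p(T(4, 3/(-4)))/(-816) = (-28 + (4 + 3/(-4)))/(-816) = (-28 + (4 + 3*(-¼)))*(-1/816) = (-28 + (4 - ¾))*(-1/816) = (-28 + 13/4)*(-1/816) = -99/4*(-1/816) = 33/1088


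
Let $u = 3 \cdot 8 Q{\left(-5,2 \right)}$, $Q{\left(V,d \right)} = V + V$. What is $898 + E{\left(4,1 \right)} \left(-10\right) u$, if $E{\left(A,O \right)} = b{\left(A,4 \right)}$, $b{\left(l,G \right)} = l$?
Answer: $10498$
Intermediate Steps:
$E{\left(A,O \right)} = A$
$Q{\left(V,d \right)} = 2 V$
$u = -240$ ($u = 3 \cdot 8 \cdot 2 \left(-5\right) = 24 \left(-10\right) = -240$)
$898 + E{\left(4,1 \right)} \left(-10\right) u = 898 + 4 \left(-10\right) \left(-240\right) = 898 - -9600 = 898 + 9600 = 10498$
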